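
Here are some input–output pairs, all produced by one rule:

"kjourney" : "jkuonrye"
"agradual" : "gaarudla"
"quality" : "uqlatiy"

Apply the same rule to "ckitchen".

The transformation: swap each adjacent pair of characters (1↔2, 3↔4, ...).
"ckitchen" → "kctihcne".

kctihcne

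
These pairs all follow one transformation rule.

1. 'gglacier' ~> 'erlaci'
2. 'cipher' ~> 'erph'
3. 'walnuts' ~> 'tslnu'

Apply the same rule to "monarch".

The pattern: delete the first 2 characters, then move the last 2 characters to the front (rotate right by 2).
Working it through for "monarch": intermediate "narch", final "chnar".

chnar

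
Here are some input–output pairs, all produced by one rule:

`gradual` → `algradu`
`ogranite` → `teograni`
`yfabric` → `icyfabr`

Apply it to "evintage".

In each case the input is transformed by: move the last 2 characters to the front (rotate right by 2).
"evintage" → "geevinta".

geevinta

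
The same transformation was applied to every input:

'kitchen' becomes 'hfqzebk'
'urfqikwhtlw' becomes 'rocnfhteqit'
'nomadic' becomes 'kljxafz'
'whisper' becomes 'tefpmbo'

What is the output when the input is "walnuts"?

txikrqp

The rule is to shift every letter 3 places backward in the alphabet (wrapping around).
"walnuts" → "txikrqp".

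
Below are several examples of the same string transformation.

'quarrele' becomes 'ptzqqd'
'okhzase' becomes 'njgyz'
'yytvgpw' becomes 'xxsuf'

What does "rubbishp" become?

qtaahr

In each case the input is transformed by: shift every letter 1 place backward in the alphabet (wrapping around), then delete the last 2 characters.
Working it through for "rubbishp": intermediate "qtaahrgo", final "qtaahr".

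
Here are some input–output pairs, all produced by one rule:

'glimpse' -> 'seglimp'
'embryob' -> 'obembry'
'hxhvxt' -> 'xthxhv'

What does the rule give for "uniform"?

rmunifo

The rule is to move the last 2 characters to the front (rotate right by 2).
Doing the same to "uniform": "rmunifo".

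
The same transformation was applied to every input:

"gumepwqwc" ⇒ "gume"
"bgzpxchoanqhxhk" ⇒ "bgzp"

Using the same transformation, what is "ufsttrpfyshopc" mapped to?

ufst

The transformation: keep only the first 4 characters.
On "ufsttrpfyshopc" that produces "ufst".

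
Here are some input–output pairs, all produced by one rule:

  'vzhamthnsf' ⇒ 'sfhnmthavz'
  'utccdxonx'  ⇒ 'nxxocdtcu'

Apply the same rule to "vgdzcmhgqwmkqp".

qpmkqwhgcmdzvg

The rule is to reverse the string, then swap each adjacent pair of characters (1↔2, 3↔4, ...).
"vgdzcmhgqwmkqp" → "pqkmwqghmczdgv" → "qpmkqwhgcmdzvg".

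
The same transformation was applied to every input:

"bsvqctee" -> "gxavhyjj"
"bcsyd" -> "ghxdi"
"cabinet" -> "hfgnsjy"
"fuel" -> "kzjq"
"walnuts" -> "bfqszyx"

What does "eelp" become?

In each case the input is transformed by: shift every letter 5 places forward in the alphabet (wrapping around).
Doing the same to "eelp": "jjqu".

jjqu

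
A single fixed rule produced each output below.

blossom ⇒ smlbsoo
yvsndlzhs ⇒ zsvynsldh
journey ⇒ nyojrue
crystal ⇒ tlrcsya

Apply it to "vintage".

The transformation: swap each adjacent pair of characters (1↔2, 3↔4, ...), then move the last 2 characters to the front (rotate right by 2).
On "vintage": the first step gives "ivtngae", and the second then gives "aeivtng".

aeivtng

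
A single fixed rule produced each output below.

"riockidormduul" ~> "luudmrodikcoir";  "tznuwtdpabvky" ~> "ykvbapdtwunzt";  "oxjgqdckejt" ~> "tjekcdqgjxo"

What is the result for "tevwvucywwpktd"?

Rule — reverse the string.
For "tevwvucywwpktd" the result is "dtkpwwycuvwvet".

dtkpwwycuvwvet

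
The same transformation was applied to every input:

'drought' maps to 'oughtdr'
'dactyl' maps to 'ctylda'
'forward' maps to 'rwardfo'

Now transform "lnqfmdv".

In each case the input is transformed by: move the first 2 characters to the end (rotate left by 2).
So "lnqfmdv" becomes "qfmdvln".

qfmdvln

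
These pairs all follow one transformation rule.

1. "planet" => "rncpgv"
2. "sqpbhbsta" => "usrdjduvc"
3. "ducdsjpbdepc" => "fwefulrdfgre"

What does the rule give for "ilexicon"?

The transformation: shift every letter 2 places forward in the alphabet (wrapping around).
So "ilexicon" becomes "kngzkeqp".

kngzkeqp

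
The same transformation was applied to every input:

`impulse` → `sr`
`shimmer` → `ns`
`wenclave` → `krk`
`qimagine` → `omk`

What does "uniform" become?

tu

Rule — keep one character in every 3, starting at position 2 (positions 2nd, 5th, 8th, ...), then shift every letter 6 places forward in the alphabet (wrapping around).
Starting from "uniform": after the first operation, "no"; after the second, "tu".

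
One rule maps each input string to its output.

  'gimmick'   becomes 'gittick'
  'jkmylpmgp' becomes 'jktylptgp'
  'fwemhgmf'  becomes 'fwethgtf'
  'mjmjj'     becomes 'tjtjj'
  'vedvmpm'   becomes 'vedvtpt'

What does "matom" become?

The rule is to replace every "m" with "t".
Doing the same to "matom": "tatot".

tatot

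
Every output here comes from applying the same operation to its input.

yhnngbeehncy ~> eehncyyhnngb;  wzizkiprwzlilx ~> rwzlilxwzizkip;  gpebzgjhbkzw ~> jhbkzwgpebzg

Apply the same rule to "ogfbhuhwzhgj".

hwzhgjogfbhu

Looking at the pairs, the operation is to swap the front and back halves of the string.
Doing the same to "ogfbhuhwzhgj": "hwzhgjogfbhu".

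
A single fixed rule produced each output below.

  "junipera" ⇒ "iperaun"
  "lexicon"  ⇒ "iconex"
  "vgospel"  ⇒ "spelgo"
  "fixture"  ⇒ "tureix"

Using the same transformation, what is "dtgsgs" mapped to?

Each output is the input with this applied: delete the first character, then move the first 2 characters to the end (rotate left by 2).
Applying both steps to "dtgsgs": "tgsgs", then "sgstg".
(Check on "fixture": → "ixture" → "tureix" ✓)

sgstg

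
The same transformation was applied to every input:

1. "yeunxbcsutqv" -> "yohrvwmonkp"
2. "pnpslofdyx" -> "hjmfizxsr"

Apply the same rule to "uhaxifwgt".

The transformation: delete the first character, then shift every letter 6 places backward in the alphabet (wrapping around).
So "uhaxifwgt" becomes "burczqan".

burczqan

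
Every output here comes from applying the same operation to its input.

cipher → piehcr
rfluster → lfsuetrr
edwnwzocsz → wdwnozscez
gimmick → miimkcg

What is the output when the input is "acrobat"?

What's happening: move the first character to the end, then swap each adjacent pair of characters (1↔2, 3↔4, ...).
On "acrobat": the first step gives "crobata", and the second then gives "rcbotaa".

rcbotaa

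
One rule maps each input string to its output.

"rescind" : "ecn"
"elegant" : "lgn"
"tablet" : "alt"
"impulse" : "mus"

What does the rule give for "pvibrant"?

The pattern: keep every other character starting from the second (positions 2nd, 4th, 6th, ...).
For "pvibrant" the result is "vbat".

vbat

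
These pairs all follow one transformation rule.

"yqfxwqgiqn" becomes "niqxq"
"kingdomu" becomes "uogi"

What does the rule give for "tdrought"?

In each case the input is transformed by: keep every other character starting from the second (positions 2nd, 4th, 6th, ...), then reverse the string.
On "tdrought": the first step gives "dogt", and the second then gives "tgod".
(Check on "kingdomu": → "igou" → "uogi" ✓)

tgod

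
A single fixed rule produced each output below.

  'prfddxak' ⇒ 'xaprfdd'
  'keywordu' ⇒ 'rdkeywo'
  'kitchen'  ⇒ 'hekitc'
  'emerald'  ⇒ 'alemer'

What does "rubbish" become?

isrubb

What's happening: delete the last character, then move the last 2 characters to the front (rotate right by 2).
On "rubbish" that produces "isrubb".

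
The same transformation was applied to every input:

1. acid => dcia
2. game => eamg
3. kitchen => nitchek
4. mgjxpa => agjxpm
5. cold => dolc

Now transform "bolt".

tolb

Looking at the pairs, the operation is to swap the first and last characters.
On "bolt" that produces "tolb".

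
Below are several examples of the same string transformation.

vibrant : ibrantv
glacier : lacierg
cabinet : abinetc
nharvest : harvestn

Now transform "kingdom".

Looking at the pairs, the operation is to move the first character to the end.
Applying that to "kingdom" gives "ingdomk".

ingdomk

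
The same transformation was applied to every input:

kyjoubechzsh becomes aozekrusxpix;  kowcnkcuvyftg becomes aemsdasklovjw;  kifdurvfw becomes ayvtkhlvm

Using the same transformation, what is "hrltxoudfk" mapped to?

xhbjnektva

In each case the input is transformed by: shift every letter 10 places backward in the alphabet (wrapping around).
Applying that to "hrltxoudfk" gives "xhbjnektva".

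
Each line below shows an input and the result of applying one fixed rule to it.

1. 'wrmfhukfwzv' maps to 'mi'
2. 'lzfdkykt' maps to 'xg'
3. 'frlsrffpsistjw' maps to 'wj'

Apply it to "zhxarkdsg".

ft

Rule — shift every letter 13 places forward in the alphabet (wrapping around) — i.e. ROT13, then keep only the last 2 characters.
"zhxarkdsg" → "muknexqft" → "ft".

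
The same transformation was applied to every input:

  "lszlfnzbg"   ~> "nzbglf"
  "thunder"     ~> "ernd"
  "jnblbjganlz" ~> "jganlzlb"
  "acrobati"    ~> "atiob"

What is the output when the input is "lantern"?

Each output is the input with this applied: delete the first 3 characters, then move the first 2 characters to the end (rotate left by 2).
"lantern" → "tern" → "rnte".
(Check on "jnblbjganlz": → "lbjganlz" → "jganlzlb" ✓)

rnte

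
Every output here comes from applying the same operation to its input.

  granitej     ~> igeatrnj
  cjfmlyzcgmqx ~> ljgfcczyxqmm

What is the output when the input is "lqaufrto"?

olfautrq

In each case the input is transformed by: sort the characters into reverse alphabetical order, then swap the front and back halves of the string.
"lqaufrto" → "utrqolfa" → "olfautrq".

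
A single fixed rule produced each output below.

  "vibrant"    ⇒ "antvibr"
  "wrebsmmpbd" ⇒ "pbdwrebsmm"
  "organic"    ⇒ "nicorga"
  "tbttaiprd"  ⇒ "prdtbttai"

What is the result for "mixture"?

Looking at the pairs, the operation is to move the last 3 characters to the front (rotate right by 3).
Doing the same to "mixture": "uremixt".

uremixt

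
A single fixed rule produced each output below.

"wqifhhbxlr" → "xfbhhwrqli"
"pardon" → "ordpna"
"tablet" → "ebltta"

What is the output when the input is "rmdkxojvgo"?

In each case the input is transformed by: take characters alternately from the front and the back (1st, last, 2nd, 2nd-last, ...), then swap the front and back halves of the string.
On "rmdkxojvgo": the first step gives "romgdvkjxo", and the second then gives "vkjxoromgd".

vkjxoromgd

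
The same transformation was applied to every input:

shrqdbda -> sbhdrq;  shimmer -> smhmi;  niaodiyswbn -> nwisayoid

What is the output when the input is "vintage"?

What's happening: delete the last 2 characters, then take characters alternately from the front and the back (1st, last, 2nd, 2nd-last, ...).
On "vintage": the first step gives "vinta", and the second then gives "vaitn".

vaitn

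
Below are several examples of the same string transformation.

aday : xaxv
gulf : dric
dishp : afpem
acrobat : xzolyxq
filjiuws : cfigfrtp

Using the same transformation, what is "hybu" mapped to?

Rule — shift every letter 3 places backward in the alphabet (wrapping around).
For "hybu" the result is "evyr".

evyr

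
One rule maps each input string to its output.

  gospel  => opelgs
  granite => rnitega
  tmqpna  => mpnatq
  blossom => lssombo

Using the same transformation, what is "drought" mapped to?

rughtdo

What's happening: move the first 2 characters to the end (rotate left by 2), then swap the first and last characters.
Working it through for "drought": intermediate "oughtdr", final "rughtdo".
(Check on "tmqpna": → "qpnatm" → "mpnatq" ✓)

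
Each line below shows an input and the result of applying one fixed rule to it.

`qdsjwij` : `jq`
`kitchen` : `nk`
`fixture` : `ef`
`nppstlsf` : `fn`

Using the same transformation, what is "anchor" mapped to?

The rule is to move the first character to the end, then keep only the last 2 characters.
"anchor" → "nchora" → "ra".

ra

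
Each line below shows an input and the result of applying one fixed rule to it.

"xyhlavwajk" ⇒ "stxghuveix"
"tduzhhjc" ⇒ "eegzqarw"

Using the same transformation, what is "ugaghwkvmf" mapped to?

thsjcrdxde

Rule — shift every letter 3 places backward in the alphabet (wrapping around), then swap the front and back halves of the string.
Starting from "ugaghwkvmf": after the first operation, "rdxdethsjc"; after the second, "thsjcrdxde".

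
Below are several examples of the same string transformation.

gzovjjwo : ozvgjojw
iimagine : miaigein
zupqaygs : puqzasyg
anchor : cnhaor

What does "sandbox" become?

Rule — move the first 2 characters to the end (rotate left by 2), then take characters alternately from the front and the back (1st, last, 2nd, 2nd-last, ...).
On "sandbox": the first step gives "ndboxsa", and the second then gives "nadsbxo".
(Check on "iimagine": → "magineii" → "miaigein" ✓)

nadsbxo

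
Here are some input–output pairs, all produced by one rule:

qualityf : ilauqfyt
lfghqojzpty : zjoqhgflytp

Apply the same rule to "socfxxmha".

xxfcosahm

In each case the input is transformed by: reverse the string, then move the first 3 characters to the end (rotate left by 3).
Applying both steps to "socfxxmha": "ahmxxfcos", then "xxfcosahm".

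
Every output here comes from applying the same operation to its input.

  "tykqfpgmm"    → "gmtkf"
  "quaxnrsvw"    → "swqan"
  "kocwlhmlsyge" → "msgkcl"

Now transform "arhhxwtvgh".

tgahx

Looking at the pairs, the operation is to keep every other character starting from the first (positions 1st, 3rd, 5th, ...), then move the first 3 characters to the end (rotate left by 3).
For "arhhxwtvgh", step one produces "ahxtg"; step two turns that into "tgahx".
(Check on "tykqfpgmm": → "tkfgm" → "gmtkf" ✓)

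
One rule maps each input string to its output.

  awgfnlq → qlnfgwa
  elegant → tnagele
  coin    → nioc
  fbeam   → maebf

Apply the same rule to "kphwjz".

zjwhpk

In each case the input is transformed by: reverse the string.
For "kphwjz" the result is "zjwhpk".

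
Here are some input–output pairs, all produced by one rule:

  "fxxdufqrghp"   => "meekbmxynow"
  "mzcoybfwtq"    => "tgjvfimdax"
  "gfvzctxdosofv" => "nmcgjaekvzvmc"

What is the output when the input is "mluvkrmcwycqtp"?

tsbcrytjdfjxaw

What's happening: shift every letter 7 places forward in the alphabet (wrapping around).
"mluvkrmcwycqtp" → "tsbcrytjdfjxaw".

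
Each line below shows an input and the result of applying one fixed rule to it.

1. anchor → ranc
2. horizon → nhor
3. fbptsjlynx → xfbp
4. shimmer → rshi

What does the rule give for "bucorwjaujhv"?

vbuc

In each case the input is transformed by: move the first 3 characters to the end (rotate left by 3), then keep only the last 4 characters.
Applying both steps to "bucorwjaujhv": "orwjaujhvbuc", then "vbuc".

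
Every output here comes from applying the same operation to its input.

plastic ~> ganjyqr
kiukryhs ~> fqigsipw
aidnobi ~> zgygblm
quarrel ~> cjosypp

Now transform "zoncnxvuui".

sgxmlalvts

The pattern: move the last 2 characters to the front (rotate right by 2), then shift every letter 2 places backward in the alphabet (wrapping around).
On "zoncnxvuui" that produces "sgxmlalvts".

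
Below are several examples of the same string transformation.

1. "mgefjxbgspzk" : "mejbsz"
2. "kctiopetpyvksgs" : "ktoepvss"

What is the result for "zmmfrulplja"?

zmrlla

Each output is the input with this applied: keep every other character starting from the first (positions 1st, 3rd, 5th, ...).
On "zmmfrulplja" that produces "zmrlla".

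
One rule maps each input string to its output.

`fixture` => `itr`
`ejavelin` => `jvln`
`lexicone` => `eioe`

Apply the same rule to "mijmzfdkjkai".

Rule — keep every other character starting from the second (positions 2nd, 4th, 6th, ...).
"mijmzfdkjkai" → "imfkki".

imfkki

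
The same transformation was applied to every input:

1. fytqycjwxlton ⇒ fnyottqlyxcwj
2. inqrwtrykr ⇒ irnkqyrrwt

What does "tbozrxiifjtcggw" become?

twbgogzcrtxjifi

Each output is the input with this applied: take characters alternately from the front and the back (1st, last, 2nd, 2nd-last, ...).
Applying that to "tbozrxiifjtcggw" gives "twbgogzcrtxjifi".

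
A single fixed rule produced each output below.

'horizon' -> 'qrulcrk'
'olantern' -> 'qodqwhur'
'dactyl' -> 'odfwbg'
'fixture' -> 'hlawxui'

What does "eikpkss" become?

Rule — shift every letter 3 places forward in the alphabet (wrapping around), then swap the first and last characters.
Applying both steps to "eikpkss": "hlnsnvv", then "vlnsnvh".

vlnsnvh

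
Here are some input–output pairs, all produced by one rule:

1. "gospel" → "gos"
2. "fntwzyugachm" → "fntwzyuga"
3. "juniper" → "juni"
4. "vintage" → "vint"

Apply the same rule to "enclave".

encl

The pattern: delete the last 3 characters.
So "enclave" becomes "encl".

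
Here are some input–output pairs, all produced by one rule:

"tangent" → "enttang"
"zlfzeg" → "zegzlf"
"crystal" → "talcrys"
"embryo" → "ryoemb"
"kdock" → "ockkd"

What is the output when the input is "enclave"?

The rule is to move the last 3 characters to the front (rotate right by 3).
"enclave" → "aveencl".

aveencl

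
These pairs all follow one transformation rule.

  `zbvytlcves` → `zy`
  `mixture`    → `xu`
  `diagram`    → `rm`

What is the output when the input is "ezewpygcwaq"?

zy

In each case the input is transformed by: sort the characters into reverse alphabetical order, then keep only the first 2 characters.
Working it through for "ezewpygcwaq": intermediate "zywwqpgeeca", final "zy".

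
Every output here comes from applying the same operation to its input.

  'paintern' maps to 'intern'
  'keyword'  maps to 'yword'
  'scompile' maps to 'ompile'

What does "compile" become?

mpile

The pattern: delete the first 2 characters.
On "compile" that produces "mpile".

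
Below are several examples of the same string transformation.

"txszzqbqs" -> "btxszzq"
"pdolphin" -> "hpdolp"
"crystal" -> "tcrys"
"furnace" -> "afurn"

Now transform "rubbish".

irubb

Each output is the input with this applied: delete the last 2 characters, then move the last character to the front.
Applying that to "rubbish" gives "irubb".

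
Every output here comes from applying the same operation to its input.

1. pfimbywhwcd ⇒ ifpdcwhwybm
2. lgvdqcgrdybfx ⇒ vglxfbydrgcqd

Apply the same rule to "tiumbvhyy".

The pattern: reverse the string, then move the last 3 characters to the front (rotate right by 3).
Working it through for "tiumbvhyy": intermediate "yyhvbmuit", final "uityyhvbm".
(Check on "lgvdqcgrdybfx": → "xfbydrgcqdvgl" → "vglxfbydrgcqd" ✓)

uityyhvbm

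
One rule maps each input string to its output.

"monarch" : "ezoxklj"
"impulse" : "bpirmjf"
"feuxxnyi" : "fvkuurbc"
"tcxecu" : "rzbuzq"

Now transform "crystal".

ixqpvoz

The transformation: reverse the string, then shift every letter 3 places backward in the alphabet (wrapping around).
On "crystal": the first step gives "latsyrc", and the second then gives "ixqpvoz".
(Check on "impulse": → "eslupmi" → "bpirmjf" ✓)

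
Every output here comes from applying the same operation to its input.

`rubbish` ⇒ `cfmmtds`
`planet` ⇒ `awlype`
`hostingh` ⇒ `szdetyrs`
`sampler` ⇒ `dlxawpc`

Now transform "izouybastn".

Each output is the input with this applied: shift every letter 11 places forward in the alphabet (wrapping around).
For "izouybastn" the result is "tkzfjmldey".

tkzfjmldey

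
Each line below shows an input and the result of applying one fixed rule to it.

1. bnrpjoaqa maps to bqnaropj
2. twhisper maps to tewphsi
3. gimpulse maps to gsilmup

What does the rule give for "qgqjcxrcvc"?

In each case the input is transformed by: delete the last character, then take characters alternately from the front and the back (1st, last, 2nd, 2nd-last, ...).
Working it through for "qgqjcxrcvc": intermediate "qgqjcxrcv", final "qvgcqrjxc".

qvgcqrjxc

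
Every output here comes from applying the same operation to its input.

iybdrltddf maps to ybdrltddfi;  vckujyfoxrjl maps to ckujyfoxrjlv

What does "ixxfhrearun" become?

The rule is to move the first character to the end.
So "ixxfhrearun" becomes "xxfhrearuni".

xxfhrearuni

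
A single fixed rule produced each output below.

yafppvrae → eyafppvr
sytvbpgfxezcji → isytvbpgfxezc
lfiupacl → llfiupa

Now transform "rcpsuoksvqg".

grcpsuoksv

What's happening: move the last 2 characters to the front (rotate right by 2), then delete the first character.
On "rcpsuoksvqg": the first step gives "qgrcpsuoksv", and the second then gives "grcpsuoksv".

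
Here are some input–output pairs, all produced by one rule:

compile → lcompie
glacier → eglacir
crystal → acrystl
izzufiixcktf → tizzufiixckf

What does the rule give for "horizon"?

Looking at the pairs, the operation is to move the last character to the front, then swap the first and last characters.
Working it through for "horizon": intermediate "nhorizo", final "ohorizn".

ohorizn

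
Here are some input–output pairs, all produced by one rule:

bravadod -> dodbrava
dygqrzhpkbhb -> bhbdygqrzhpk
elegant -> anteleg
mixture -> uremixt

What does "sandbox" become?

boxsand

Rule — move the last 3 characters to the front (rotate right by 3).
Applying that to "sandbox" gives "boxsand".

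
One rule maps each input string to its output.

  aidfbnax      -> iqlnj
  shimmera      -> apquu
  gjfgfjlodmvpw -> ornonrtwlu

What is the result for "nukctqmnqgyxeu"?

vcskbyuvyog

The transformation: shift every letter 8 places forward in the alphabet (wrapping around), then delete the last 3 characters.
Applying both steps to "nukctqmnqgyxeu": "vcskbyuvyogfmc", then "vcskbyuvyog".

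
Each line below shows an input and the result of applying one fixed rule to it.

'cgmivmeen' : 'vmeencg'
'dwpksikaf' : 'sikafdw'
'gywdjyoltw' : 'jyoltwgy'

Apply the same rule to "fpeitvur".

tvurfp

Looking at the pairs, the operation is to move the first 2 characters to the end (rotate left by 2), then delete the first 2 characters.
For "fpeitvur", step one produces "eitvurfp"; step two turns that into "tvurfp".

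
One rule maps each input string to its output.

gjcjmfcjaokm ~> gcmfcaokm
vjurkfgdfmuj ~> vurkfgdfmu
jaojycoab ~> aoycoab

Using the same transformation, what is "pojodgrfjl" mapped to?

The pattern: remove every "j".
"pojodgrfjl" → "poodgrfl".

poodgrfl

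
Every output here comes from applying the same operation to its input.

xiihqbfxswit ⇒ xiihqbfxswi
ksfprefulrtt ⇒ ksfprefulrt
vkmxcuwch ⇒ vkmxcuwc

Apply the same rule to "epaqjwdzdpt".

Looking at the pairs, the operation is to delete the last character.
For "epaqjwdzdpt" the result is "epaqjwdzdp".

epaqjwdzdp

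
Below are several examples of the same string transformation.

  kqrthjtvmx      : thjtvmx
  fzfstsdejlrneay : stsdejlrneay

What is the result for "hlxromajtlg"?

Rule — delete the first 3 characters.
So "hlxromajtlg" becomes "romajtlg".

romajtlg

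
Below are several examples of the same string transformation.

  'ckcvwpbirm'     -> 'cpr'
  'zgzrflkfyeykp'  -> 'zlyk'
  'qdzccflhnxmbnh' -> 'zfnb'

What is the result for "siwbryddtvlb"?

The pattern: keep one character in every 3, starting at position 3 (positions 3rd, 6th, 9th, ...).
Doing the same to "siwbryddtvlb": "wytb".

wytb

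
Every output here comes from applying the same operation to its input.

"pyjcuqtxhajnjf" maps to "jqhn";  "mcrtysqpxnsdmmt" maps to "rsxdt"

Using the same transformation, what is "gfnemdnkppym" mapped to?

What's happening: keep one character in every 3, starting at position 3 (positions 3rd, 6th, 9th, ...).
For "gfnemdnkppym" the result is "ndpm".

ndpm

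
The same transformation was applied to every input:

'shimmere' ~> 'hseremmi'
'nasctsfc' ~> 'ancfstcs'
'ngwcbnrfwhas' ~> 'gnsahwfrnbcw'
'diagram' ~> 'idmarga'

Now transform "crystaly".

The pattern: reverse the string, then move the last 2 characters to the front (rotate right by 2).
On "crystaly": the first step gives "ylatsyrc", and the second then gives "rcylatsy".

rcylatsy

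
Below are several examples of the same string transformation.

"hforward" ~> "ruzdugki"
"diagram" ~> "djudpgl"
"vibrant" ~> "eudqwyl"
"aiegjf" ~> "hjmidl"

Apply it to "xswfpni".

zisqlav

Looking at the pairs, the operation is to move the first 2 characters to the end (rotate left by 2), then shift every letter 3 places forward in the alphabet (wrapping around).
Working it through for "xswfpni": intermediate "wfpnixs", final "zisqlav".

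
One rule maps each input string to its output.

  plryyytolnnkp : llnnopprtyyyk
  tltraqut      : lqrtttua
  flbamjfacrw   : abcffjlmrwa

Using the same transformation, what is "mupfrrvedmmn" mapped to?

What's happening: sort the characters into alphabetical order, then move the first character to the end.
Working it through for "mupfrrvedmmn": intermediate "defmmmnprruv", final "efmmmnprruvd".

efmmmnprruvd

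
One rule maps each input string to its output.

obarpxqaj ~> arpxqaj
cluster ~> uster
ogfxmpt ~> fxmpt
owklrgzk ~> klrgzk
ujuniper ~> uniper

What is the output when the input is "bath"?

Each output is the input with this applied: delete the first 2 characters.
On "bath" that produces "th".

th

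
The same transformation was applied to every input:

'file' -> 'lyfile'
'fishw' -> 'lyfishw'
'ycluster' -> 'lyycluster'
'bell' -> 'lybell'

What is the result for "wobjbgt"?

In each case the input is transformed by: prepend "ly".
For "wobjbgt" the result is "lywobjbgt".

lywobjbgt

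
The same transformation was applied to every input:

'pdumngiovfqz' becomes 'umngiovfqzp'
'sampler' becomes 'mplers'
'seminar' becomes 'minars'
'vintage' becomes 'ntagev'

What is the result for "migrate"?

In each case the input is transformed by: move the first character to the end, then delete the first character.
Starting from "migrate": after the first operation, "igratem"; after the second, "gratem".

gratem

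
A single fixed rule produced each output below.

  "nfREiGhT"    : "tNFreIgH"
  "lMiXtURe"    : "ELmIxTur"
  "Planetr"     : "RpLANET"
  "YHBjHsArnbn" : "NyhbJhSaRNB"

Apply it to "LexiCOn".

What's happening: flip the case of every letter, then move the last character to the front.
"LexiCOn" → "lEXIcoN" → "NlEXIco".

NlEXIco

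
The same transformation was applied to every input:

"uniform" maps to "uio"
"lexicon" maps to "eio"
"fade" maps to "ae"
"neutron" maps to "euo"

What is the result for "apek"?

The transformation: keep only the vowels.
So "apek" becomes "ae".

ae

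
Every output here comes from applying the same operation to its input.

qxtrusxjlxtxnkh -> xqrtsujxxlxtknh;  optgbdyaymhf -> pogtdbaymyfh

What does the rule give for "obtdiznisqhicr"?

bodtziinqsihrc

The pattern: swap each adjacent pair of characters (1↔2, 3↔4, ...).
Applying that to "obtdiznisqhicr" gives "bodtziinqsihrc".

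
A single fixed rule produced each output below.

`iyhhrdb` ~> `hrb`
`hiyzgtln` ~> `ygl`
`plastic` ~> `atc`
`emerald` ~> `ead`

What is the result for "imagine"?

aie

Looking at the pairs, the operation is to keep every other character starting from the first (positions 1st, 3rd, 5th, ...), then delete the first character.
"imagine" → "iaie" → "aie".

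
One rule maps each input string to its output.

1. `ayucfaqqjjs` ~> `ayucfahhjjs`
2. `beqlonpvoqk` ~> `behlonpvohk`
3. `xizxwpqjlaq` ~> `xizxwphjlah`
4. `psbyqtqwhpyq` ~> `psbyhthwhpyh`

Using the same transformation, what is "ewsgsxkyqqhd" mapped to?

ewsgsxkyhhhd

Each output is the input with this applied: replace every "q" with "h".
Doing the same to "ewsgsxkyqqhd": "ewsgsxkyhhhd".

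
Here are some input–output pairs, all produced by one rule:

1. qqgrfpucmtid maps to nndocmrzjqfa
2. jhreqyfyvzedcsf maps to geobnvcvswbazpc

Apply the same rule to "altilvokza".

The rule is to shift every letter 3 places backward in the alphabet (wrapping around).
Applying that to "altilvokza" gives "xiqfislhwx".

xiqfislhwx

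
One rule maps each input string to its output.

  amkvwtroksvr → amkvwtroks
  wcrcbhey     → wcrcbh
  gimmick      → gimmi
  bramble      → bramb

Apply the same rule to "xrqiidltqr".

xrqiidlt

Each output is the input with this applied: delete the last 2 characters.
Doing the same to "xrqiidltqr": "xrqiidlt".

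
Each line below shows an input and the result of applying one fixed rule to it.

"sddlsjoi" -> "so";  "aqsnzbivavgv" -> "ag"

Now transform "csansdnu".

sn

The pattern: keep every other character starting from the first (positions 1st, 3rd, 5th, ...), then keep only the last 2 characters.
Starting from "csansdnu": after the first operation, "casn"; after the second, "sn".
(Check on "sddlsjoi": → "sdso" → "so" ✓)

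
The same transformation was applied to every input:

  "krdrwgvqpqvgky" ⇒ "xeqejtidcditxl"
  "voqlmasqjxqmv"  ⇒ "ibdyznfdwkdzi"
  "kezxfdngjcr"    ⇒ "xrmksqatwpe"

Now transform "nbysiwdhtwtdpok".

aolfvjqugjgqcbx

The rule is to shift every letter 13 places forward in the alphabet (wrapping around) — i.e. ROT13.
"nbysiwdhtwtdpok" → "aolfvjqugjgqcbx".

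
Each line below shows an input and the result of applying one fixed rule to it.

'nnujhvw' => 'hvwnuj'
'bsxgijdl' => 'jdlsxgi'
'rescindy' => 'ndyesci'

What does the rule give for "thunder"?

Rule — delete the first character, then move the last 3 characters to the front (rotate right by 3).
Applying both steps to "thunder": "hunder", then "derhun".
(Check on "nnujhvw": → "nujhvw" → "hvwnuj" ✓)

derhun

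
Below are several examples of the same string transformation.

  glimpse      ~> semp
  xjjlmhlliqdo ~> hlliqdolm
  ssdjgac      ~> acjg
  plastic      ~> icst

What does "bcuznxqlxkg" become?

xqlxkgzn

The rule is to delete the first 3 characters, then move the first 2 characters to the end (rotate left by 2).
"bcuznxqlxkg" → "znxqlxkg" → "xqlxkgzn".
(Check on "ssdjgac": → "jgac" → "acjg" ✓)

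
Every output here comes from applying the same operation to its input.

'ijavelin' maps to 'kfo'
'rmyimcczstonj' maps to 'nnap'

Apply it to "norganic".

pbd

Each output is the input with this applied: keep one character in every 3, starting at position 2 (positions 2nd, 5th, 8th, ...), then shift every letter 1 place forward in the alphabet (wrapping around).
Starting from "norganic": after the first operation, "oac"; after the second, "pbd".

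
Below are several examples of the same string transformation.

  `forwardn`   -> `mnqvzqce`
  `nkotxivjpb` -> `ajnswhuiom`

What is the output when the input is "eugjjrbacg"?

Rule — swap the first and last characters, then shift every letter 1 place backward in the alphabet (wrapping around).
On "eugjjrbacg": the first step gives "gugjjrbace", and the second then gives "ftfiiqazbd".

ftfiiqazbd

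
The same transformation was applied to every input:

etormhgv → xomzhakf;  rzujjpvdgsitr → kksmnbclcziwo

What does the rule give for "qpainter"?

Rule — take characters alternately from the front and the back (1st, last, 2nd, 2nd-last, ...), then shift every letter 7 places backward in the alphabet (wrapping around).
Applying both steps to "qpainter": "qrpeatin", then "jkixtmbg".

jkixtmbg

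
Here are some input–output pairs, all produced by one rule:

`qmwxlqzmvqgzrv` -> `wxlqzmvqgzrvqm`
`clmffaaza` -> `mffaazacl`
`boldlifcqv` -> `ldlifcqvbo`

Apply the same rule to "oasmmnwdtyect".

In each case the input is transformed by: move the first 2 characters to the end (rotate left by 2).
For "oasmmnwdtyect" the result is "smmnwdtyectoa".

smmnwdtyectoa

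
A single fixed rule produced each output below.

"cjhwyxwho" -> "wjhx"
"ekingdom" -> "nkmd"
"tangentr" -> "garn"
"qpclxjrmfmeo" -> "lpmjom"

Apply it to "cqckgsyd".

Rule — keep every other character starting from the second (positions 2nd, 4th, 6th, ...), then swap each adjacent pair of characters (1↔2, 3↔4, ...).
Starting from "cqckgsyd": after the first operation, "qksd"; after the second, "kqds".

kqds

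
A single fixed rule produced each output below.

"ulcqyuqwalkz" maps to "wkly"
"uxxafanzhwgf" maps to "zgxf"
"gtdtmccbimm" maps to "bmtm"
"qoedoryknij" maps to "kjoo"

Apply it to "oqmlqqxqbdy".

qyqq

Rule — keep one character in every 3, starting at position 2 (positions 2nd, 5th, 8th, ...), then move the first 2 characters to the end (rotate left by 2).
On "oqmlqqxqbdy" that produces "qyqq".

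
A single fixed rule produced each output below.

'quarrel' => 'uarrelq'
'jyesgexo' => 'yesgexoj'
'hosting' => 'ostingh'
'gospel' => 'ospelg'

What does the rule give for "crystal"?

rystalc

In each case the input is transformed by: move the first character to the end.
On "crystal" that produces "rystalc".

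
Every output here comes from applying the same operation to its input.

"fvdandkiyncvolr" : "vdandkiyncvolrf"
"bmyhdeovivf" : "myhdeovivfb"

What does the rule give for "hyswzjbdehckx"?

yswzjbdehckxh

The transformation: move the first character to the end.
Applying that to "hyswzjbdehckx" gives "yswzjbdehckxh".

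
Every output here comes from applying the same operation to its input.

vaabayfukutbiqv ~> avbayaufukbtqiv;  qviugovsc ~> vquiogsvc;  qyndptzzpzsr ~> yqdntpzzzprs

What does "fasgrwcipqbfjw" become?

The rule is to swap each adjacent pair of characters (1↔2, 3↔4, ...).
Applying that to "fasgrwcipqbfjw" gives "afgswricqpfbwj".

afgswricqpfbwj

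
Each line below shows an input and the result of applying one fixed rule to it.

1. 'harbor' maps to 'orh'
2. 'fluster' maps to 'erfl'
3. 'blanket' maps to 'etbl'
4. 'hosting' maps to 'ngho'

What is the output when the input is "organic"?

icor

Looking at the pairs, the operation is to move the last 2 characters to the front (rotate right by 2), then delete the last 3 characters.
Starting from "organic": after the first operation, "icorgan"; after the second, "icor".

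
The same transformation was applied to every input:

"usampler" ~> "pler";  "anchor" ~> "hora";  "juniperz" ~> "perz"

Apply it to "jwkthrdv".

hrdv

In each case the input is transformed by: swap the front and back halves of the string, then keep only the first 4 characters.
For "jwkthrdv" the result is "hrdv".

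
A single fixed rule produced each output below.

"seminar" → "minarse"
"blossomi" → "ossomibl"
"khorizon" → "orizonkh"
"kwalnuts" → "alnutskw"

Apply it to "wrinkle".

The transformation: move the first 2 characters to the end (rotate left by 2).
For "wrinkle" the result is "inklewr".

inklewr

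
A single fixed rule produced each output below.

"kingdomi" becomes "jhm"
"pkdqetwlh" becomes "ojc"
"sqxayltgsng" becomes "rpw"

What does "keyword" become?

What's happening: shift every letter 1 place backward in the alphabet (wrapping around), then keep only the first 3 characters.
Starting from "keyword": after the first operation, "jdxvnqc"; after the second, "jdx".
(Check on "kingdomi": → "jhmfcnlh" → "jhm" ✓)

jdx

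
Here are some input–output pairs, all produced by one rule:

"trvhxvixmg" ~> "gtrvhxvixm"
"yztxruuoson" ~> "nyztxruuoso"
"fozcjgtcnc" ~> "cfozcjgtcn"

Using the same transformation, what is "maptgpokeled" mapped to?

Each output is the input with this applied: move the last character to the front.
Applying that to "maptgpokeled" gives "dmaptgpokele".

dmaptgpokele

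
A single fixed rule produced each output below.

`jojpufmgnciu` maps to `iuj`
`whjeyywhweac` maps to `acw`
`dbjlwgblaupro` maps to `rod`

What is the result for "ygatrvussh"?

In each case the input is transformed by: move the last 2 characters to the front (rotate right by 2), then keep only the first 3 characters.
On "ygatrvussh": the first step gives "shygatrvus", and the second then gives "shy".

shy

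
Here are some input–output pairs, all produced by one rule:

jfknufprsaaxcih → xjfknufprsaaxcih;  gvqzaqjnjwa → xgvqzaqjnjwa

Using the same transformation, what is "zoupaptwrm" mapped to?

The transformation: prepend "x".
For "zoupaptwrm" the result is "xzoupaptwrm".

xzoupaptwrm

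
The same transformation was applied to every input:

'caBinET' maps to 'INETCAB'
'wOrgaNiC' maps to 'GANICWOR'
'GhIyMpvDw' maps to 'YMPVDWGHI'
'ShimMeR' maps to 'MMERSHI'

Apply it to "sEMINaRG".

The transformation: move the first 3 characters to the end (rotate left by 3), then convert every letter to uppercase.
Working it through for "sEMINaRG": intermediate "INaRGsEM", final "INARGSEM".

INARGSEM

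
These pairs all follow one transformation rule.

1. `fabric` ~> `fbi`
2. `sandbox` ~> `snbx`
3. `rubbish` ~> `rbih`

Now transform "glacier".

gair

Each output is the input with this applied: keep every other character starting from the first (positions 1st, 3rd, 5th, ...).
For "glacier" the result is "gair".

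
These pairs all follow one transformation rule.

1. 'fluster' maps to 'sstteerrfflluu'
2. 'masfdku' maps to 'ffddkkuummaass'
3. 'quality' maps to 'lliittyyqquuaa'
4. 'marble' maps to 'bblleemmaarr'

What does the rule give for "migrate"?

What's happening: move the first 3 characters to the end (rotate left by 3), then double every character.
Applying that to "migrate" gives "rraatteemmiigg".

rraatteemmiigg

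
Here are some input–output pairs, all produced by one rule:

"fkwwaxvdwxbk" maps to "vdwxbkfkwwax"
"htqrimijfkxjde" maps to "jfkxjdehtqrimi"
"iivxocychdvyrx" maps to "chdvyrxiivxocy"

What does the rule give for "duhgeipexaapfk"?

exaapfkduhgeip

What's happening: swap the front and back halves of the string.
Applying that to "duhgeipexaapfk" gives "exaapfkduhgeip".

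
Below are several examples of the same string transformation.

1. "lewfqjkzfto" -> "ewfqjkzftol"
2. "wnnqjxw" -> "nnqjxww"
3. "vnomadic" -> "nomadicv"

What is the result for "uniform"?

In each case the input is transformed by: move the first character to the end.
Doing the same to "uniform": "niformu".

niformu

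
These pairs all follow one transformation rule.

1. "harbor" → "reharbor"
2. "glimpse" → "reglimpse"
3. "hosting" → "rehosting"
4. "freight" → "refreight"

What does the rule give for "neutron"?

reneutron

The pattern: prepend "re".
Applying that to "neutron" gives "reneutron".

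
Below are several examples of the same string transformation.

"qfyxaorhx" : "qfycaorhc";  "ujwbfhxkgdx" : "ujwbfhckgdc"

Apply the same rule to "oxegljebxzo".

ocegljebczo

What's happening: replace every "x" with "c".
So "oxegljebxzo" becomes "ocegljebczo".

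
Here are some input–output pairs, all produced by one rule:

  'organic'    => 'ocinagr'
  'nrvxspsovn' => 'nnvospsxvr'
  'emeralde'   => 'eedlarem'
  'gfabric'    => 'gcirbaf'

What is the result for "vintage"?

vegatni

Each output is the input with this applied: move the first character to the end, then reverse the string.
"vintage" → "vegatni".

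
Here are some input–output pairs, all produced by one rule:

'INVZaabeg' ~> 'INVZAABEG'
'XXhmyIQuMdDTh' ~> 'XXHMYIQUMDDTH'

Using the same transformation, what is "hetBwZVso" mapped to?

Rule — convert every letter to uppercase.
So "hetBwZVso" becomes "HETBWZVSO".

HETBWZVSO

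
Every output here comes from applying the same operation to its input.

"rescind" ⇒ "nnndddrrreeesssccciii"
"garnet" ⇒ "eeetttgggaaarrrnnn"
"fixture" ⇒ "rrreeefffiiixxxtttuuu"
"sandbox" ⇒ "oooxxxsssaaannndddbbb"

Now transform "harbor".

Each output is the input with this applied: move the last 2 characters to the front (rotate right by 2), then repeat every character 3 times.
Applying both steps to "harbor": "orharb", then "ooorrrhhhaaarrrbbb".
(Check on "fixture": → "refixtu" → "rrreeefffiiixxxtttuuu" ✓)

ooorrrhhhaaarrrbbb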